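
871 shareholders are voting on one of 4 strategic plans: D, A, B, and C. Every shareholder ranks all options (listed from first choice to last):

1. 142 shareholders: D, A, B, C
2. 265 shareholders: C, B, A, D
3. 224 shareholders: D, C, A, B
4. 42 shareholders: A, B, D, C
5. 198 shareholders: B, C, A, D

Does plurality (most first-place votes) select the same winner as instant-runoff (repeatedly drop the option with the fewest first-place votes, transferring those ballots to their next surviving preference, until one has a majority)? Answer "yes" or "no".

Plurality — first-place votes: D 366, A 42, B 198, C 265. Winner: D.
Instant-runoff — R1 D 366, A 42, B 198, C 265 (A out); R2 D 366, B 240, C 265 (B out); R3 D 408, C 463 (C winner). Winner: C.
The two methods disagree.

no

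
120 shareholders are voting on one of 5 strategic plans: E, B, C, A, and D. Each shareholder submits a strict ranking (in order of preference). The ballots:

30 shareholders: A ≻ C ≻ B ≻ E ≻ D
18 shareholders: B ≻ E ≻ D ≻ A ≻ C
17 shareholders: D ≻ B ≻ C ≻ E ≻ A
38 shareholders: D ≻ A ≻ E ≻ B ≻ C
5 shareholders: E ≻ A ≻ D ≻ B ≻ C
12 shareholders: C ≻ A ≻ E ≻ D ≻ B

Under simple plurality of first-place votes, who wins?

D

First-place votes: E 5, B 18, C 12, A 30, D 55.
D has the most first-place votes.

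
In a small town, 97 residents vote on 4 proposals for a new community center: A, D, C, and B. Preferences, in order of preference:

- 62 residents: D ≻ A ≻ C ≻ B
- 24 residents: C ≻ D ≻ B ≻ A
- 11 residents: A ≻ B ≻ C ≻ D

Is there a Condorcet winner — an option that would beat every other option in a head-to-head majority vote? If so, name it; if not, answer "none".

D

D vs A: 86–11 for D.
D vs C: 62–35 for D.
D vs B: 86–11 for D.
D beats every other option head-to-head.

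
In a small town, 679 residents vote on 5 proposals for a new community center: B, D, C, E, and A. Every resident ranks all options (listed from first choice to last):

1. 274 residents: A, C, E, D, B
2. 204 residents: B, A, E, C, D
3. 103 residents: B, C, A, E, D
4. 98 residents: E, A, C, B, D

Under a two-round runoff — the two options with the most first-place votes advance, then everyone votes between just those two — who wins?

A

Round 1 first-place votes: B 307, D 0, C 0, E 98, A 274.
B and A advance.
Runoff: B is preferred to A by 307 voters; A by 372.
A wins the runoff.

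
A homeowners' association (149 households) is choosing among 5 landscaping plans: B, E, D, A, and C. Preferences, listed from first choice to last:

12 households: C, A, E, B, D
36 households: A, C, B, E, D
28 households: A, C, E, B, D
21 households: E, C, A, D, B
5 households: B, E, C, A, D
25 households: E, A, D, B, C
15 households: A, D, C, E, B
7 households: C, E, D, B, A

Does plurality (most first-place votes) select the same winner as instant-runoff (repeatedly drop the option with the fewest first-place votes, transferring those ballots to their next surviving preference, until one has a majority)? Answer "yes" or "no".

Plurality — first-place votes: B 5, E 46, D 0, A 79, C 19. Winner: A.
Instant-runoff — R1 B 5, E 46, D 0, A 79, C 19 (A winner). Winner: A.
The two methods agree.

yes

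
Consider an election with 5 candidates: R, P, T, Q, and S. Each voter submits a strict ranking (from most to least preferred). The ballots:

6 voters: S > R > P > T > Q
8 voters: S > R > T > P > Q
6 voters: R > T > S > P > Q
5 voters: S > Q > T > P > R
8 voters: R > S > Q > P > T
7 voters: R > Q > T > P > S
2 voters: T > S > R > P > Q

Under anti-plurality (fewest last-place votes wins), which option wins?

Last-place votes: R 5, P 0, T 8, Q 22, S 7.
P is ranked last by the fewest voters, so P wins.

P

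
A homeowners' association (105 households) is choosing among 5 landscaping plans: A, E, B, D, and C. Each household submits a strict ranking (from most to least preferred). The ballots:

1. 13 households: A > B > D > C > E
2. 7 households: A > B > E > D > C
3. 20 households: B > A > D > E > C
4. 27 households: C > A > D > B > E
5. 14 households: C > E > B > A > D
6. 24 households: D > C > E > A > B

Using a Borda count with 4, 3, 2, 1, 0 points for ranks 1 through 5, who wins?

A: 13·4 + 7·4 + 20·3 + 27·3 + 14·1 + 24·1 = 259
E: 13·0 + 7·2 + 20·1 + 27·0 + 14·3 + 24·2 = 124
B: 13·3 + 7·3 + 20·4 + 27·1 + 14·2 + 24·0 = 195
D: 13·2 + 7·1 + 20·2 + 27·2 + 14·0 + 24·4 = 223
C: 13·1 + 7·0 + 20·0 + 27·4 + 14·4 + 24·3 = 249
A has the highest Borda score (259).

A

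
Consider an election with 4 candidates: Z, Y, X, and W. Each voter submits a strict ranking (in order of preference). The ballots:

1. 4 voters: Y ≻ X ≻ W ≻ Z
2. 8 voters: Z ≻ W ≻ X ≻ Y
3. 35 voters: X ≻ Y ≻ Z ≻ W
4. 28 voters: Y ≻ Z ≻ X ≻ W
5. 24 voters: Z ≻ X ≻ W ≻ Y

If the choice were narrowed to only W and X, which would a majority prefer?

Voters preferring W to X: 8; preferring X to W: 91.
X wins the head-to-head.

X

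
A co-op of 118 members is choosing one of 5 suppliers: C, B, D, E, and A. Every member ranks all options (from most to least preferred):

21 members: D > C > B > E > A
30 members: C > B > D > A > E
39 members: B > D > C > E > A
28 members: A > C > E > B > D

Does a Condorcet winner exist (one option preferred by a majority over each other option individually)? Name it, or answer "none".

none

Checking pairwise contests:
D beats C 60–58.
C beats B 79–39.
B beats D 97–21.
C beats E 118–0.
C beats A 90–28.
Every option loses at least one head-to-head, so there is no Condorcet winner.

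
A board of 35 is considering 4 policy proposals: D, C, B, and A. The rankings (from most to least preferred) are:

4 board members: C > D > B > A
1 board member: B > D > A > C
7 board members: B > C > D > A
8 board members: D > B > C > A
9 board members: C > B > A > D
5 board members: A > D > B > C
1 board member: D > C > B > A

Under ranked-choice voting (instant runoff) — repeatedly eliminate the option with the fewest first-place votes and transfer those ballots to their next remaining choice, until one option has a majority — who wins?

Round 1: D 9, C 13, B 8, A 5. Eliminate A.
Round 2: D 14, C 13, B 8. Eliminate B.
Round 3: D 15, C 20. C has a majority.

C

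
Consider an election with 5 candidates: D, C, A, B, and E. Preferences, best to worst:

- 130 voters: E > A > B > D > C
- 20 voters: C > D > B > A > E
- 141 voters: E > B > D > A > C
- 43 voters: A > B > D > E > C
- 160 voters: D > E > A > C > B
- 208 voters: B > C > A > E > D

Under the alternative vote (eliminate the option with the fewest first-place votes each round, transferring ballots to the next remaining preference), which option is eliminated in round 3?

Round 1: D 160, C 20, A 43, B 208, E 271. Eliminate C.
Round 2: D 180, A 43, B 208, E 271. Eliminate A.
Round 3: D 180, B 251, E 271. Eliminate D.

D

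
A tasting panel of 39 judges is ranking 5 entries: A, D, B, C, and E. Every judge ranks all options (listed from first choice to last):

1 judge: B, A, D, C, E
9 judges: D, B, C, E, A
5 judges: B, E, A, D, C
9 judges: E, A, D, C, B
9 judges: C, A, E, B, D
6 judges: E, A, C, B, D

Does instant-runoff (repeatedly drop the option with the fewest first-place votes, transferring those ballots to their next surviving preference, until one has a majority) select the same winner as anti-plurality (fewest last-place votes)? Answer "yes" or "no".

yes

Instant-runoff — R1 A 0, D 9, B 6, C 9, E 15 (A out); R2 D 9, B 6, C 9, E 15 (B out); R3 D 10, C 9, E 20 (E winner). Winner: E.
Anti-plurality — last-place votes: A 9, D 15, B 9, C 5, E 1. Winner: E.
The two methods agree.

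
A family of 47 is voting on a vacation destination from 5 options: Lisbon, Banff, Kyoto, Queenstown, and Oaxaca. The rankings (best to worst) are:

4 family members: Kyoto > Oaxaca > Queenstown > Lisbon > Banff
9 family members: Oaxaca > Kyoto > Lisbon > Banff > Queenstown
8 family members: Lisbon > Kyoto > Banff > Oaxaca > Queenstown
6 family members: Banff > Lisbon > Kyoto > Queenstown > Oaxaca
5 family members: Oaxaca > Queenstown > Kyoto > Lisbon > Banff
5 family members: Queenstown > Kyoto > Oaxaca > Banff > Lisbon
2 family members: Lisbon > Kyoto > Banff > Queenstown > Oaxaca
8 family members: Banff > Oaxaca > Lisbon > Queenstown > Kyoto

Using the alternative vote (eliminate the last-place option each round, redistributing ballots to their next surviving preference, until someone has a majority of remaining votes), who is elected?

Banff

Round 1: Lisbon 10, Banff 14, Kyoto 4, Queenstown 5, Oaxaca 14. Eliminate Kyoto.
Round 2: Lisbon 10, Banff 14, Queenstown 5, Oaxaca 18. Eliminate Queenstown.
Round 3: Lisbon 10, Banff 14, Oaxaca 23. Eliminate Lisbon.
Round 4: Banff 24, Oaxaca 23. Banff has a majority.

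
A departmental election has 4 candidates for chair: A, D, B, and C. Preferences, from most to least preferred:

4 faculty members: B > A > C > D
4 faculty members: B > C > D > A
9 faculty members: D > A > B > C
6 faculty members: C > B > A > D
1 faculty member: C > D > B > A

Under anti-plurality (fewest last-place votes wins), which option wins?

Last-place votes: A 5, D 10, B 0, C 9.
B is ranked last by the fewest voters, so B wins.

B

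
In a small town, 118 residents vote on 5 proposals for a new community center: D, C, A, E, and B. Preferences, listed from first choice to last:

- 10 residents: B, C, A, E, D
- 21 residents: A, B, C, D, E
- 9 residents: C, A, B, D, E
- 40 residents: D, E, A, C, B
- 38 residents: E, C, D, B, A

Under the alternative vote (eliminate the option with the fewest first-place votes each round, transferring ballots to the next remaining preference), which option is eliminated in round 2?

B

Round 1: D 40, C 9, A 21, E 38, B 10. Eliminate C.
Round 2: D 40, A 30, E 38, B 10. Eliminate B.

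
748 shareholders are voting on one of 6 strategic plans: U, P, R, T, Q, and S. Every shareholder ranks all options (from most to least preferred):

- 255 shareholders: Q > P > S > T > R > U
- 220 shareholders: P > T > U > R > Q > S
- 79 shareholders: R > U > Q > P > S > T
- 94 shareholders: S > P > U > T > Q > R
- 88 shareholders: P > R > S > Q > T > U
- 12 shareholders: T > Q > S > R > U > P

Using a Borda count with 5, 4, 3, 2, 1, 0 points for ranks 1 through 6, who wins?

U: 255·0 + 220·3 + 79·4 + 94·3 + 88·0 + 12·1 = 1270
P: 255·4 + 220·5 + 79·2 + 94·4 + 88·5 + 12·0 = 3094
R: 255·1 + 220·2 + 79·5 + 94·0 + 88·4 + 12·2 = 1466
T: 255·2 + 220·4 + 79·0 + 94·2 + 88·1 + 12·5 = 1726
Q: 255·5 + 220·1 + 79·3 + 94·1 + 88·2 + 12·4 = 2050
S: 255·3 + 220·0 + 79·1 + 94·5 + 88·3 + 12·3 = 1614
P has the highest Borda score (3094).

P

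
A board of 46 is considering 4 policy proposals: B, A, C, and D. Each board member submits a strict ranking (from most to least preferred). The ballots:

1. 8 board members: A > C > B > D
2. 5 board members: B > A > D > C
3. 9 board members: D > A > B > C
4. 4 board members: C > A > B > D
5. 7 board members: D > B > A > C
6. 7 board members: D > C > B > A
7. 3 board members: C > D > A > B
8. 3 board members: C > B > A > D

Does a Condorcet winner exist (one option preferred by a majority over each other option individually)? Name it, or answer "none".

D

D vs B: 26–20 for D.
D vs A: 26–20 for D.
D vs C: 28–18 for D.
D beats every other option head-to-head.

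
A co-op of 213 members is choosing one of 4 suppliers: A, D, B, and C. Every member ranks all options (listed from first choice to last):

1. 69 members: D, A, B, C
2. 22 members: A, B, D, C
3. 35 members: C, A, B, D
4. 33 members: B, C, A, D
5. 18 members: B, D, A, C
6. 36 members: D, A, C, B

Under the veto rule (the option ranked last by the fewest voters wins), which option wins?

A

Last-place votes: A 0, D 68, B 36, C 109.
A is ranked last by the fewest voters, so A wins.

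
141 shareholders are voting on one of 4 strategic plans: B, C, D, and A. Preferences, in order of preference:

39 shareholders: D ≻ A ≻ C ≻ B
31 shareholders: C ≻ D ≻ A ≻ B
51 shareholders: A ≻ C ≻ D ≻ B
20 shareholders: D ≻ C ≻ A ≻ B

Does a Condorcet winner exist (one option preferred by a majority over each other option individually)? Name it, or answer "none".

Checking pairwise contests:
C beats B 141–0.
A beats C 90–51.
C beats D 82–59.
D beats A 90–51.
Every option loses at least one head-to-head, so there is no Condorcet winner.

none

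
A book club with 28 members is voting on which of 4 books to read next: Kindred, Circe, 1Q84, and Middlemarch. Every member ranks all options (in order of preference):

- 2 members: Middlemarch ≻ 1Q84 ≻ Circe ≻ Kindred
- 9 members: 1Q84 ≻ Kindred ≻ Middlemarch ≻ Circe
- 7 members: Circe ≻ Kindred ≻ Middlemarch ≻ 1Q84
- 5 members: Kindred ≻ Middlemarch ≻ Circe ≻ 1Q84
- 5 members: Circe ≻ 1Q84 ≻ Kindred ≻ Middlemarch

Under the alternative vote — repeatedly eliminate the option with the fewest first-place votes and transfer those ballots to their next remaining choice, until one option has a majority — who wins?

Round 1: Kindred 5, Circe 12, 1Q84 9, Middlemarch 2. Eliminate Middlemarch.
Round 2: Kindred 5, Circe 12, 1Q84 11. Eliminate Kindred.
Round 3: Circe 17, 1Q84 11. Circe has a majority.

Circe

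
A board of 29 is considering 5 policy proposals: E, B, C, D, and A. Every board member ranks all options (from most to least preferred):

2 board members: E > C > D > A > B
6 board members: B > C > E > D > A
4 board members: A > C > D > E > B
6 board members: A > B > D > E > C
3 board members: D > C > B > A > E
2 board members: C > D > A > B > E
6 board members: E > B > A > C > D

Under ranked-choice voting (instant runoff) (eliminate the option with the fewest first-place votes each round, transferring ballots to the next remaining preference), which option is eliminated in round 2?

D

Round 1: E 8, B 6, C 2, D 3, A 10. Eliminate C.
Round 2: E 8, B 6, D 5, A 10. Eliminate D.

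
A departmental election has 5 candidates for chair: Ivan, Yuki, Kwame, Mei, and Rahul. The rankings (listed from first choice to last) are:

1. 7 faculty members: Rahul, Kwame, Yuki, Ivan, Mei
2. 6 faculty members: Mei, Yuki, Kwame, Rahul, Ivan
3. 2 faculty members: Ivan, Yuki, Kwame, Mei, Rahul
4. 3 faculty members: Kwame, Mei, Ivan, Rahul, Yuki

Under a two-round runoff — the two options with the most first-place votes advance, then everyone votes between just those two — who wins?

Mei

Round 1 first-place votes: Ivan 2, Yuki 0, Kwame 3, Mei 6, Rahul 7.
Rahul and Mei advance.
Runoff: Rahul is preferred to Mei by 7 voters; Mei by 11.
Mei wins the runoff.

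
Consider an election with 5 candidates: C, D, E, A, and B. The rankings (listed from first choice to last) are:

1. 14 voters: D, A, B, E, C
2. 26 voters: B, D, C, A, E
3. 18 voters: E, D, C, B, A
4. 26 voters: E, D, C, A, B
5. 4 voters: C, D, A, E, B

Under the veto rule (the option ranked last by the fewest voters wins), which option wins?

Last-place votes: C 14, D 0, E 26, A 18, B 30.
D is ranked last by the fewest voters, so D wins.

D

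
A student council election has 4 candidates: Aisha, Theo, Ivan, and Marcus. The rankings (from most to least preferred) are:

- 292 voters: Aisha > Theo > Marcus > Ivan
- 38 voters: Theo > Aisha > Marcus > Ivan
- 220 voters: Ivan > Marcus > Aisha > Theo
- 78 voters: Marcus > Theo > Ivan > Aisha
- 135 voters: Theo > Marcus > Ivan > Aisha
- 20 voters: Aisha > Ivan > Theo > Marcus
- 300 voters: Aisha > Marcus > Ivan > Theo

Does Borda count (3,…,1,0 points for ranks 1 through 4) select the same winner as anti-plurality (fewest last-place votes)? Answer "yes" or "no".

no

Borda — scores: Aisha 2132, Theo 1279, Ivan 1213, Marcus 1874. Winner: Aisha.
Anti-plurality — last-place votes: Aisha 213, Theo 520, Ivan 330, Marcus 20. Winner: Marcus.
The two methods disagree.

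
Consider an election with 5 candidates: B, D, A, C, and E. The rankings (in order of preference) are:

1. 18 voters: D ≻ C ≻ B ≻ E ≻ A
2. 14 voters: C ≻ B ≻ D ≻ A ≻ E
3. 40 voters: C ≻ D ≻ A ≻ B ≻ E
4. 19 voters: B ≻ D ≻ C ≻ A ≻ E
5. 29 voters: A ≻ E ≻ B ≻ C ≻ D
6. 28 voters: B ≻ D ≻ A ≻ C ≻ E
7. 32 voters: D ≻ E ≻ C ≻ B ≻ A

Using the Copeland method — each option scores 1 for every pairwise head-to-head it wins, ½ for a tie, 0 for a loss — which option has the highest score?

B: beats A and E; ties D; loses to C → score 2.5.
D: beats A, C, and E; ties B → score 3.5.
A: beats E; loses to B, D, and C → score 1.
C: beats B, A, and E; loses to D → score 3.
E: loses to B, D, A, and C → score 0.
D has the best pairwise record.

D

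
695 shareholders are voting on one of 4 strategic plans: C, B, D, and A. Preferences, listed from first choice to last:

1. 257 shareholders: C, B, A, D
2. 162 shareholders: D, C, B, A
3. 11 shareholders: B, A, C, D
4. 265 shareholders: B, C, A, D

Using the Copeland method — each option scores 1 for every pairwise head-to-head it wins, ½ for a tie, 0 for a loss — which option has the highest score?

C

C: beats B, D, and A → score 3.
B: beats D and A; loses to C → score 2.
D: loses to C, B, and A → score 0.
A: beats D; loses to C and B → score 1.
C has the best pairwise record.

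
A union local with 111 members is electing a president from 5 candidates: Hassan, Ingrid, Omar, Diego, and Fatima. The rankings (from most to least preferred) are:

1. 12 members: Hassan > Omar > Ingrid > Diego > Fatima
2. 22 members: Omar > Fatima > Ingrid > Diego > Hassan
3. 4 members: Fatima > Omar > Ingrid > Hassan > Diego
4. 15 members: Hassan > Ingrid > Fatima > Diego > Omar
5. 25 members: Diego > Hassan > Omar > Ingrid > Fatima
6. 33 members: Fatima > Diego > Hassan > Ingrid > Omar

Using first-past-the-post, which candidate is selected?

Fatima

First-place votes: Hassan 27, Ingrid 0, Omar 22, Diego 25, Fatima 37.
Fatima has the most first-place votes.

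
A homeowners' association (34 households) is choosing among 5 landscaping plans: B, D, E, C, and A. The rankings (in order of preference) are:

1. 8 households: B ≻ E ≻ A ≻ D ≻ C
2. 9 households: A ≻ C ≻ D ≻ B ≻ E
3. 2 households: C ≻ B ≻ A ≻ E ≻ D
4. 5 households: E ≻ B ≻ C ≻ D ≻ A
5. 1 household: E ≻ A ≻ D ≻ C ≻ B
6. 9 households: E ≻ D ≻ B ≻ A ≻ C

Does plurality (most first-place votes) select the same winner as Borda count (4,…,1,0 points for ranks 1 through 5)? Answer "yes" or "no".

yes

Plurality — first-place votes: B 8, D 0, E 15, C 2, A 9. Winner: E.
Borda — scores: B 80, D 60, E 86, C 46, A 68. Winner: E.
The two methods agree.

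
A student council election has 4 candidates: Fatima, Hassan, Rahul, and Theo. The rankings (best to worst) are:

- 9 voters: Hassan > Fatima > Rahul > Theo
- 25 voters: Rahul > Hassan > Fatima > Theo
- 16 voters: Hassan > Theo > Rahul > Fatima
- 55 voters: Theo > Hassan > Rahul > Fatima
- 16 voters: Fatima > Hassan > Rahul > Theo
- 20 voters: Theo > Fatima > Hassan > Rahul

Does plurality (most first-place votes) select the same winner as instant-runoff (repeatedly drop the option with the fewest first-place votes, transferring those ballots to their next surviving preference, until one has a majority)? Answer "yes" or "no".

Plurality — first-place votes: Fatima 16, Hassan 25, Rahul 25, Theo 75. Winner: Theo.
Instant-runoff — R1 Fatima 16, Hassan 25, Rahul 25, Theo 75 (Theo winner). Winner: Theo.
The two methods agree.

yes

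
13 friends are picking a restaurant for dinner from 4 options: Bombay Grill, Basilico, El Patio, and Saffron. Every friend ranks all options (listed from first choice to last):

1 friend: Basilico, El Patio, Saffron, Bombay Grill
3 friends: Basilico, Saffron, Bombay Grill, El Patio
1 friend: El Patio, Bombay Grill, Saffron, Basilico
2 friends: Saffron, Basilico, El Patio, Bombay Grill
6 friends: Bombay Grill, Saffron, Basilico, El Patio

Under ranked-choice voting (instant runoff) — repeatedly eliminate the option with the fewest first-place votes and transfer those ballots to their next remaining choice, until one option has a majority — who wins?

Round 1: Bombay Grill 6, Basilico 4, El Patio 1, Saffron 2. Eliminate El Patio.
Round 2: Bombay Grill 7, Basilico 4, Saffron 2. Bombay Grill has a majority.

Bombay Grill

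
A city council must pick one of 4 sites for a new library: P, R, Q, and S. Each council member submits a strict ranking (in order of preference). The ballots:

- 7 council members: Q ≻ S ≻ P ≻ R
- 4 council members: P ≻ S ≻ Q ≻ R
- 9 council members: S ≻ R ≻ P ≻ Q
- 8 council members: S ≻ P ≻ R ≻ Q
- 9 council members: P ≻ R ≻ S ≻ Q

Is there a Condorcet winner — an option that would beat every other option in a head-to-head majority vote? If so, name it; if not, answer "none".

S

S vs P: 24–13 for S.
S vs R: 28–9 for S.
S vs Q: 30–7 for S.
S beats every other option head-to-head.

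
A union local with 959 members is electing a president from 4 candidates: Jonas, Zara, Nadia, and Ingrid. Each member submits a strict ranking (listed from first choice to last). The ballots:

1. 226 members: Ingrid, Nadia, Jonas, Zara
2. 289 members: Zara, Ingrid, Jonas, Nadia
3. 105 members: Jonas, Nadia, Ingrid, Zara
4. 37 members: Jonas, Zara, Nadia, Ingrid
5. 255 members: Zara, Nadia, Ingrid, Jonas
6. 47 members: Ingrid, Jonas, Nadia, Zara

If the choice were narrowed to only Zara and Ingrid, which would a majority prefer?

Voters preferring Zara to Ingrid: 581; preferring Ingrid to Zara: 378.
Zara wins the head-to-head.

Zara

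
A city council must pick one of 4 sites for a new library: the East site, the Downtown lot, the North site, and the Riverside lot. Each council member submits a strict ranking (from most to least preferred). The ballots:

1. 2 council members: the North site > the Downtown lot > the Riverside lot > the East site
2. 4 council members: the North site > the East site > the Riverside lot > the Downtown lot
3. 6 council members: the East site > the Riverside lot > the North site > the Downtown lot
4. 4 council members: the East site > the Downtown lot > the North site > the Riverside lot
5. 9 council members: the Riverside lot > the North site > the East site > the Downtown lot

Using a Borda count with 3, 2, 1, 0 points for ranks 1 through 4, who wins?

the East site: 2·0 + 4·2 + 6·3 + 4·3 + 9·1 = 47
the Downtown lot: 2·2 + 4·0 + 6·0 + 4·2 + 9·0 = 12
the North site: 2·3 + 4·3 + 6·1 + 4·1 + 9·2 = 46
the Riverside lot: 2·1 + 4·1 + 6·2 + 4·0 + 9·3 = 45
the East site has the highest Borda score (47).

the East site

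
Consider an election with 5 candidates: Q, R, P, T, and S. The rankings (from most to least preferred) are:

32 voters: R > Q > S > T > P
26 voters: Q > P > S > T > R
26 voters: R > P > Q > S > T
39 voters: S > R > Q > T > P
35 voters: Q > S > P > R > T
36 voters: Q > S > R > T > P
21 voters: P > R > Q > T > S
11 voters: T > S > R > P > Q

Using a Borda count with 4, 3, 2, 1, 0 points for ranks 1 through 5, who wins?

Q

Q: 32·3 + 26·4 + 26·2 + 39·2 + 35·4 + 36·4 + 21·2 + 11·0 = 656
R: 32·4 + 26·0 + 26·4 + 39·3 + 35·1 + 36·2 + 21·3 + 11·2 = 541
P: 32·0 + 26·3 + 26·3 + 39·0 + 35·2 + 36·0 + 21·4 + 11·1 = 321
T: 32·1 + 26·1 + 26·0 + 39·1 + 35·0 + 36·1 + 21·1 + 11·4 = 198
S: 32·2 + 26·2 + 26·1 + 39·4 + 35·3 + 36·3 + 21·0 + 11·3 = 544
Q has the highest Borda score (656).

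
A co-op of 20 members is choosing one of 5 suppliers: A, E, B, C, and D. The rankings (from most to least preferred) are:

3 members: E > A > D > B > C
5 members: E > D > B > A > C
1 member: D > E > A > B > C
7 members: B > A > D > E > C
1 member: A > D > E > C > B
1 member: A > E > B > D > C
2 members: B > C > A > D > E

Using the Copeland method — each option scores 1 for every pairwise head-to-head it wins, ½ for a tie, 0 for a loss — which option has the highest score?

A: beats E, C, and D; loses to B → score 3.
E: beats B and C; loses to A and D → score 2.
B: beats A and C; ties D; loses to E → score 2.5.
C: loses to A, E, B, and D → score 0.
D: beats E and C; ties B; loses to A → score 2.5.
A has the best pairwise record.

A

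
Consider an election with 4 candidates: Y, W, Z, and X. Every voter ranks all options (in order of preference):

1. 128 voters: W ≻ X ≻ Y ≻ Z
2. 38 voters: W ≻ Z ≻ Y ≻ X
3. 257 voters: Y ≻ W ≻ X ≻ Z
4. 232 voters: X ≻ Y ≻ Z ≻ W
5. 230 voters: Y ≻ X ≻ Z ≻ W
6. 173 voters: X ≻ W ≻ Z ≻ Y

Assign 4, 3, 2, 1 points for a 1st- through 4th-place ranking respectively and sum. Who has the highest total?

Y: 128·2 + 38·2 + 257·4 + 232·3 + 230·4 + 173·1 = 3149
W: 128·4 + 38·4 + 257·3 + 232·1 + 230·1 + 173·3 = 2416
Z: 128·1 + 38·3 + 257·1 + 232·2 + 230·2 + 173·2 = 1769
X: 128·3 + 38·1 + 257·2 + 232·4 + 230·3 + 173·4 = 3246
X has the highest Borda score (3246).

X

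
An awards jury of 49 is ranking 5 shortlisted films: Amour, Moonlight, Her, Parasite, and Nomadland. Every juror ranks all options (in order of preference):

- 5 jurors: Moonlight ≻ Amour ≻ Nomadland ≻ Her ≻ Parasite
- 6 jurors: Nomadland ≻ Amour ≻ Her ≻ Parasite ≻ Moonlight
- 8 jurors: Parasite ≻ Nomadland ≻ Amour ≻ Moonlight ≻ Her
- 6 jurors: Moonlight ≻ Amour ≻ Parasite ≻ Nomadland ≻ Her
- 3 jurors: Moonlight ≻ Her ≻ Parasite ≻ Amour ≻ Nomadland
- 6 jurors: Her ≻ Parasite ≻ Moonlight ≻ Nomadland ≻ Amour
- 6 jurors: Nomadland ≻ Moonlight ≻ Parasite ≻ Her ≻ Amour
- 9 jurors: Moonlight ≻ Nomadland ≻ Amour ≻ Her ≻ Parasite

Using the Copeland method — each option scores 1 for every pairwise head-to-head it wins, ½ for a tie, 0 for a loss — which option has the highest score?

Amour: beats Her and Parasite; loses to Moonlight and Nomadland → score 2.
Moonlight: beats Amour, Her, Parasite, and Nomadland → score 4.
Her: beats Parasite; loses to Amour, Moonlight, and Nomadland → score 1.
Parasite: loses to Amour, Moonlight, Her, and Nomadland → score 0.
Nomadland: beats Amour, Her, and Parasite; loses to Moonlight → score 3.
Moonlight has the best pairwise record.

Moonlight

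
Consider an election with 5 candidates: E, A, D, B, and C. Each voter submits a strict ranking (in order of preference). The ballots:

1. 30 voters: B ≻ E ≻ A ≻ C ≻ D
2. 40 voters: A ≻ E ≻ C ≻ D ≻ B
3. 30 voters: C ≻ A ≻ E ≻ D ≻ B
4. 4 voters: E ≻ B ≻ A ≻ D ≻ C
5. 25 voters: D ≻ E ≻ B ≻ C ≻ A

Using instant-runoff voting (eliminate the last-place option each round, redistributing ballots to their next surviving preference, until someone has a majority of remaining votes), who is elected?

Round 1: E 4, A 40, D 25, B 30, C 30. Eliminate E.
Round 2: A 40, D 25, B 34, C 30. Eliminate D.
Round 3: A 40, B 59, C 30. Eliminate C.
Round 4: A 70, B 59. A has a majority.

A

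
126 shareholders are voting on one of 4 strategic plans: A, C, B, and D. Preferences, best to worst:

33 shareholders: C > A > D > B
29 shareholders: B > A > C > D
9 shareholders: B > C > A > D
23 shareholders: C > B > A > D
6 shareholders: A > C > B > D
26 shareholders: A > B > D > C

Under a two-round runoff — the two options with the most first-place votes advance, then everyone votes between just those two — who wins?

Round 1 first-place votes: A 32, C 56, B 38, D 0.
C and B advance.
Runoff: C is preferred to B by 62 voters; B by 64.
B wins the runoff.

B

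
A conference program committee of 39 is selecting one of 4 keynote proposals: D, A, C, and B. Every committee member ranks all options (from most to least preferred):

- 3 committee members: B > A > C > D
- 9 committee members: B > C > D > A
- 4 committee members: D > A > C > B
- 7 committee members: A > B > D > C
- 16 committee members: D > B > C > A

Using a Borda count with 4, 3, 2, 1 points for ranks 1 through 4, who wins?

B

D: 3·1 + 9·2 + 4·4 + 7·2 + 16·4 = 115
A: 3·3 + 9·1 + 4·3 + 7·4 + 16·1 = 74
C: 3·2 + 9·3 + 4·2 + 7·1 + 16·2 = 80
B: 3·4 + 9·4 + 4·1 + 7·3 + 16·3 = 121
B has the highest Borda score (121).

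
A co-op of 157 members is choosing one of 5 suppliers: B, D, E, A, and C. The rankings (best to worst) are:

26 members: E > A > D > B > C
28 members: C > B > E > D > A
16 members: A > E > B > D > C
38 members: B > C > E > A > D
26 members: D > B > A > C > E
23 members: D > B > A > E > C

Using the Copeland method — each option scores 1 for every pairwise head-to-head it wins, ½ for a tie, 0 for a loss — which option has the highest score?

B

B: beats D, E, A, and C → score 4.
D: beats C; loses to B, E, and A → score 1.
E: beats D and A; loses to B and C → score 2.
A: beats D and C; loses to B and E → score 2.
C: beats E; loses to B, D, and A → score 1.
B has the best pairwise record.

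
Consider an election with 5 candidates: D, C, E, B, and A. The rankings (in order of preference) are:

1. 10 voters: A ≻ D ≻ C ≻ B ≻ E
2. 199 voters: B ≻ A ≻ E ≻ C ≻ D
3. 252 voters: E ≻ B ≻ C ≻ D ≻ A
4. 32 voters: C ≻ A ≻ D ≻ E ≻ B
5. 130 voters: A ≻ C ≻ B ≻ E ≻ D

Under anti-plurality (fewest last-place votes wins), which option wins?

C

Last-place votes: D 329, C 0, E 10, B 32, A 252.
C is ranked last by the fewest voters, so C wins.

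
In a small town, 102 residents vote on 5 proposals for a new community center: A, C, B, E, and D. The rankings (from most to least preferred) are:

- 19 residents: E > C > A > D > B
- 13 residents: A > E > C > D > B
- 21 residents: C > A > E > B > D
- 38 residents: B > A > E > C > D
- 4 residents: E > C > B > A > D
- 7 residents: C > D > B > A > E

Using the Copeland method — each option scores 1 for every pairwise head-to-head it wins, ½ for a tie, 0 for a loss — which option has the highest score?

A

A: beats B, E, and D; ties C → score 3.5.
C: beats B and D; ties A; loses to E → score 2.5.
B: beats D; loses to A, C, and E → score 1.
E: beats C, B, and D; loses to A → score 3.
D: loses to A, C, B, and E → score 0.
A has the best pairwise record.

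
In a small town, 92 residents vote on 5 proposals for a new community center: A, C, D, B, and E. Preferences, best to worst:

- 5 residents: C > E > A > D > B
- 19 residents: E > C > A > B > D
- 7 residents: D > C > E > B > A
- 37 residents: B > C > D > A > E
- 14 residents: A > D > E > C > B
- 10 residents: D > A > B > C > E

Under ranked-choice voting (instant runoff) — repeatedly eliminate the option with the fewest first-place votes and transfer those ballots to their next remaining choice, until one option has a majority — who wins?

Round 1: A 14, C 5, D 17, B 37, E 19. Eliminate C.
Round 2: A 14, D 17, B 37, E 24. Eliminate A.
Round 3: D 31, B 37, E 24. Eliminate E.
Round 4: D 36, B 56. B has a majority.

B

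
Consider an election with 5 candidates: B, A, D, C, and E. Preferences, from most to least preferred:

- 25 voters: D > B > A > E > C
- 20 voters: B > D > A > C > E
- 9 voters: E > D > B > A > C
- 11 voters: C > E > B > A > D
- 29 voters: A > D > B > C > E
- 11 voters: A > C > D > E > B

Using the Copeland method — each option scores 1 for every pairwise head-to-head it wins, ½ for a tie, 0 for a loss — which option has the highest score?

D

B: beats A, C, and E; loses to D → score 3.
A: beats C and E; loses to B and D → score 2.
D: beats B, A, C, and E → score 4.
C: beats E; loses to B, A, and D → score 1.
E: loses to B, A, D, and C → score 0.
D has the best pairwise record.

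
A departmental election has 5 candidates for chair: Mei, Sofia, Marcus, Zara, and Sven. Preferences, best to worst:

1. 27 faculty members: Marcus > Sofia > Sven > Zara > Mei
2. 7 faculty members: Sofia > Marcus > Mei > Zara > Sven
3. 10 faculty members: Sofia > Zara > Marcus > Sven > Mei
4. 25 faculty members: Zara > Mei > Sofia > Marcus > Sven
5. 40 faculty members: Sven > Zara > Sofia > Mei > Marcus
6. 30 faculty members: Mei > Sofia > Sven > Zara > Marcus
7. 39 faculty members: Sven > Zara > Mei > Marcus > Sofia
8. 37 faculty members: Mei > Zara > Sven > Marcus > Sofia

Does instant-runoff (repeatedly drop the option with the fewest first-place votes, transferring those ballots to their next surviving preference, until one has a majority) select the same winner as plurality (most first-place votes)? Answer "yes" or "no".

yes

Instant-runoff — R1 Mei 67, Sofia 17, Marcus 27, Zara 25, Sven 79 (Sofia out); R2 Mei 67, Marcus 34, Zara 35, Sven 79 (Marcus out); R3 Mei 74, Zara 35, Sven 106 (Zara out); R4 Mei 99, Sven 116 (Sven winner). Winner: Sven.
Plurality — first-place votes: Mei 67, Sofia 17, Marcus 27, Zara 25, Sven 79. Winner: Sven.
The two methods agree.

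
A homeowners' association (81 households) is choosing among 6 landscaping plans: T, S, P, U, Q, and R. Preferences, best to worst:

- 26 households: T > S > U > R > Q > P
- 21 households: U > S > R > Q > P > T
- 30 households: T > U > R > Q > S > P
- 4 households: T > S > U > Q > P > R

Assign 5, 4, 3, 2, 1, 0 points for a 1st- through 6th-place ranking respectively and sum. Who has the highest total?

T: 26·5 + 21·0 + 30·5 + 4·5 = 300
S: 26·4 + 21·4 + 30·1 + 4·4 = 234
P: 26·0 + 21·1 + 30·0 + 4·1 = 25
U: 26·3 + 21·5 + 30·4 + 4·3 = 315
Q: 26·1 + 21·2 + 30·2 + 4·2 = 136
R: 26·2 + 21·3 + 30·3 + 4·0 = 205
U has the highest Borda score (315).

U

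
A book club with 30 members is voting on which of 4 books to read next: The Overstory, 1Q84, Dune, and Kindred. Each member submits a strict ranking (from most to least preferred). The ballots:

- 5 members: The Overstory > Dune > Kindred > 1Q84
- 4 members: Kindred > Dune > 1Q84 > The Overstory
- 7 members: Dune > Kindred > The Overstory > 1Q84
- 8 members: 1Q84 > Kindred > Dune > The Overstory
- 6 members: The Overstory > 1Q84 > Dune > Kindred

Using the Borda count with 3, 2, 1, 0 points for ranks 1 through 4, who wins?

The Overstory: 5·3 + 4·0 + 7·1 + 8·0 + 6·3 = 40
1Q84: 5·0 + 4·1 + 7·0 + 8·3 + 6·2 = 40
Dune: 5·2 + 4·2 + 7·3 + 8·1 + 6·1 = 53
Kindred: 5·1 + 4·3 + 7·2 + 8·2 + 6·0 = 47
Dune has the highest Borda score (53).

Dune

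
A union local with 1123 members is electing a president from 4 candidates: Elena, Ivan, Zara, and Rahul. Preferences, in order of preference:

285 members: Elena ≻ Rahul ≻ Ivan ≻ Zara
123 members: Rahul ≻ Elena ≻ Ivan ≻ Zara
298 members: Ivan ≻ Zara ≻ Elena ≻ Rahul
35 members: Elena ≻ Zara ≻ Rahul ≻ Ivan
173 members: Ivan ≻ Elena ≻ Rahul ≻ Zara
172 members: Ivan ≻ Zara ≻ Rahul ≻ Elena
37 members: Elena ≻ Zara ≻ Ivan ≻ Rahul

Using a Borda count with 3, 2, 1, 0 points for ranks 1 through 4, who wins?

Elena: 285·3 + 123·2 + 298·1 + 35·3 + 173·2 + 172·0 + 37·3 = 1961
Ivan: 285·1 + 123·1 + 298·3 + 35·0 + 173·3 + 172·3 + 37·1 = 2374
Zara: 285·0 + 123·0 + 298·2 + 35·2 + 173·0 + 172·2 + 37·2 = 1084
Rahul: 285·2 + 123·3 + 298·0 + 35·1 + 173·1 + 172·1 + 37·0 = 1319
Ivan has the highest Borda score (2374).

Ivan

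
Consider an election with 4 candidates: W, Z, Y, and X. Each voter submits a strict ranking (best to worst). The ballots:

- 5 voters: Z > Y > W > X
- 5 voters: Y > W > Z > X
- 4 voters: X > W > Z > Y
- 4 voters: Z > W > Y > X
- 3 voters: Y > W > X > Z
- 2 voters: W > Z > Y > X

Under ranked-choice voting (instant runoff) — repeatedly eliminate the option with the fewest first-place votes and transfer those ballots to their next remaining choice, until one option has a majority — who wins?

Z

Round 1: W 2, Z 9, Y 8, X 4. Eliminate W.
Round 2: Z 11, Y 8, X 4. Eliminate X.
Round 3: Z 15, Y 8. Z has a majority.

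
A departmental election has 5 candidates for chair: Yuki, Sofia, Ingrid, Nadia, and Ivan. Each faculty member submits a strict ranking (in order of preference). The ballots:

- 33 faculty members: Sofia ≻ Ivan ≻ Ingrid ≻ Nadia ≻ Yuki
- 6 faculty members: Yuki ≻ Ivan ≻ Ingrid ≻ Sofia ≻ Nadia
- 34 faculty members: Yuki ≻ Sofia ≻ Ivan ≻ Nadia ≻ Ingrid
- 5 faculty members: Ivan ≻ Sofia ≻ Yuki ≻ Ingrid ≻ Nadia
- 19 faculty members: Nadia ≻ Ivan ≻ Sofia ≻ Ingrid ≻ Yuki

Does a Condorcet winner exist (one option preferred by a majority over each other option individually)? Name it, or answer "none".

Sofia

Sofia vs Yuki: 57–40 for Sofia.
Sofia vs Ingrid: 91–6 for Sofia.
Sofia vs Nadia: 78–19 for Sofia.
Sofia vs Ivan: 67–30 for Sofia.
Sofia beats every other option head-to-head.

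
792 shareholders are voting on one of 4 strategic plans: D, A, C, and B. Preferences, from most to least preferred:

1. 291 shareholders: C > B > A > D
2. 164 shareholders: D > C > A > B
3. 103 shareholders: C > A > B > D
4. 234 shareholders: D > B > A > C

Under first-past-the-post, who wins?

D

First-place votes: D 398, A 0, C 394, B 0.
D has the most first-place votes.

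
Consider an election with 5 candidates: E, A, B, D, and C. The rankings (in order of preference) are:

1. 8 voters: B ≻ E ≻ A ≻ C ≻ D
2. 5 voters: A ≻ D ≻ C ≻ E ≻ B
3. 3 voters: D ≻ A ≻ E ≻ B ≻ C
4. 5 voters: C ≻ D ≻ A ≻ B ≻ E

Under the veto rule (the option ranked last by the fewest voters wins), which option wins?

Last-place votes: E 5, A 0, B 5, D 8, C 3.
A is ranked last by the fewest voters, so A wins.

A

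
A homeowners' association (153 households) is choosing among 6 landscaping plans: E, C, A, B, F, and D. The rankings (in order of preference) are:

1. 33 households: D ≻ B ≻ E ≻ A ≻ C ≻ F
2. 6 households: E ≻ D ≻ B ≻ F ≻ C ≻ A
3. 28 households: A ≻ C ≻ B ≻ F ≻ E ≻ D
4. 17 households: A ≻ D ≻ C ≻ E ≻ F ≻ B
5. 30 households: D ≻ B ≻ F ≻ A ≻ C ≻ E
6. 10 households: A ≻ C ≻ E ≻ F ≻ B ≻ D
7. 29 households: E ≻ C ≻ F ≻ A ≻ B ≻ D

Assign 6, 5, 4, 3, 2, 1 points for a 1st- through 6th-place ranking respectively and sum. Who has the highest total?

E: 33·4 + 6·6 + 28·2 + 17·3 + 30·1 + 10·4 + 29·6 = 519
C: 33·2 + 6·2 + 28·5 + 17·4 + 30·2 + 10·5 + 29·5 = 541
A: 33·3 + 6·1 + 28·6 + 17·6 + 30·3 + 10·6 + 29·3 = 612
B: 33·5 + 6·4 + 28·4 + 17·1 + 30·5 + 10·2 + 29·2 = 546
F: 33·1 + 6·3 + 28·3 + 17·2 + 30·4 + 10·3 + 29·4 = 435
D: 33·6 + 6·5 + 28·1 + 17·5 + 30·6 + 10·1 + 29·1 = 560
A has the highest Borda score (612).

A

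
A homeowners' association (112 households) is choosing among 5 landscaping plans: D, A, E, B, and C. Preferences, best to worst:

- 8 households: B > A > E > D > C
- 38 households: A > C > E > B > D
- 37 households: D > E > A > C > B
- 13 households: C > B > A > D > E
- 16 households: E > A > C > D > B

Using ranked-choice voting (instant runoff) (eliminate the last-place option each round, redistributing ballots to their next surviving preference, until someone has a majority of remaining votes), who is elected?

A

Round 1: D 37, A 38, E 16, B 8, C 13. Eliminate B.
Round 2: D 37, A 46, E 16, C 13. Eliminate C.
Round 3: D 37, A 59, E 16. A has a majority.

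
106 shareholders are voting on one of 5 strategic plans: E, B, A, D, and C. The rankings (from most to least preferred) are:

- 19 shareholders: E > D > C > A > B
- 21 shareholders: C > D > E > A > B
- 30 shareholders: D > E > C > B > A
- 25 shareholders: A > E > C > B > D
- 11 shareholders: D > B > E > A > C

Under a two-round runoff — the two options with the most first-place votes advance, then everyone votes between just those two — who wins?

Round 1 first-place votes: E 19, B 0, A 25, D 41, C 21.
D and A advance.
Runoff: D is preferred to A by 81 voters; A by 25.
D wins the runoff.

D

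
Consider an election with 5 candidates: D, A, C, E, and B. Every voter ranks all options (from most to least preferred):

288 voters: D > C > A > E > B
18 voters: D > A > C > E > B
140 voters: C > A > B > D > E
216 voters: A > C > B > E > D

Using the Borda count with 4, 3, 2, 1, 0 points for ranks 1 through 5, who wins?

C

D: 288·4 + 18·4 + 140·1 + 216·0 = 1364
A: 288·2 + 18·3 + 140·3 + 216·4 = 1914
C: 288·3 + 18·2 + 140·4 + 216·3 = 2108
E: 288·1 + 18·1 + 140·0 + 216·1 = 522
B: 288·0 + 18·0 + 140·2 + 216·2 = 712
C has the highest Borda score (2108).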